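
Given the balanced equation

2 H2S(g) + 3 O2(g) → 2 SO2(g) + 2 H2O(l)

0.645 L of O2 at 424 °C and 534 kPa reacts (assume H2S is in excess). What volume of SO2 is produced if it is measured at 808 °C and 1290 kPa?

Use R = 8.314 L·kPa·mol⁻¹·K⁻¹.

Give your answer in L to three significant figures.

n(O2) = PV/RT = (534 × 0.645) / (8.314 × 697.15) = 0.05942 mol
n(SO2) = (2/3) × 0.05942 = 0.03961 mol
V = nRT/P = 0.03961 × 8.314 × 1081.15 / 1290 = 0.2760 L

0.276 L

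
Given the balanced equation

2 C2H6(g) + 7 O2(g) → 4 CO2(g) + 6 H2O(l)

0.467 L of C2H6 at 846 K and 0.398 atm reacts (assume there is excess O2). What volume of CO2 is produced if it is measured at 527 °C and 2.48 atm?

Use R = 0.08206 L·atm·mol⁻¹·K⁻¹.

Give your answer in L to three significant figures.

0.142 L

n(C2H6) = PV/RT = (0.398 × 0.467) / (0.08206 × 846) = 0.002677 mol
n(CO2) = (4/2) × 0.002677 = 0.005354 mol
V = nRT/P = 0.005354 × 0.08206 × 800.15 / 2.48 = 0.1418 L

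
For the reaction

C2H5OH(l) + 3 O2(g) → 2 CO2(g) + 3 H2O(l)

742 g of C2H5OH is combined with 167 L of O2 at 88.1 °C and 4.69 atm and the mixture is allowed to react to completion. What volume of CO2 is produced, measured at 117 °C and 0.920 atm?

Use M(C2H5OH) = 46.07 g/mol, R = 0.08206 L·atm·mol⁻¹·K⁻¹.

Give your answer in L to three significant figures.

613 L

n(C2H5OH) = 742 / 46.07 = 16.11 mol
n(O2) = PV/RT = (4.69 × 167) / (0.08206 × 361.25) = 26.42 mol
For 16.11 mol C2H5OH, stoichiometry requires (3/1) × 16.11 = 48.33 mol O2; 26.42 mol is available, so O2 is limiting.
n(CO2) = (2/3) × 26.42 = 17.61 mol
V(CO2) = nRT/P = 17.61 × 0.08206 × 390.15 / 0.920 = 612.8 L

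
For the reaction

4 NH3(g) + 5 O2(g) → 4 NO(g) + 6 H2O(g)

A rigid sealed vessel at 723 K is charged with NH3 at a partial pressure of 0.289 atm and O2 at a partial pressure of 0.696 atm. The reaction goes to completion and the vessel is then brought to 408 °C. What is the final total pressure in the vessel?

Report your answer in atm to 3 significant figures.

0.996 atm

Because the vessel is rigid and T is held at 723 K, work the stoichiometry in partial pressures (P_i = n_iRT/V).
P(O2) required for 0.289 atm of NH3 = (5/4) × 0.289 = 0.3612 atm; available 0.696 atm, so NH3 is limiting.
P(O2) remaining = 0.696 − (5/4) × 0.289 = 0.3347 atm
P(gaseous products) = (4+6)/4 × 0.289 = 0.7225 atm
P_total at 723 K = 0.3347 + 0.7225 = 1.057 atm
Scaling to 408 °C: P = 1.057 × 681.15/723 = 0.9958 atm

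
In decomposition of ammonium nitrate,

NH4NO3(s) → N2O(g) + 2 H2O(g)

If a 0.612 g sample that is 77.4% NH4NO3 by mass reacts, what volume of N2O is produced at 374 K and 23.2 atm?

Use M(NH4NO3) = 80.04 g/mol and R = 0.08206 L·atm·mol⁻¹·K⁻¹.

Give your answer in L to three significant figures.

mass of NH4NO3 = 0.612 × 77.4/100 = 0.4737 g
n(NH4NO3) = 0.4737 / 80.04 = 0.005918 mol
n(N2O) = (1/1) × 0.005918 = 0.005918 mol
V = nRT/P = 0.005918 × 0.08206 × 374 / 23.2 = 0.007829 L

0.00783 L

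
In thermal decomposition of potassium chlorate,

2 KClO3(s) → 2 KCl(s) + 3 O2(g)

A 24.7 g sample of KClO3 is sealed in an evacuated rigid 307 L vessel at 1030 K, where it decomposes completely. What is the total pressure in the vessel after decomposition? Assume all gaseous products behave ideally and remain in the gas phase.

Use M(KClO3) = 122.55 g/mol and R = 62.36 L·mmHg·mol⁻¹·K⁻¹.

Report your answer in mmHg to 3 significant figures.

63.3 mmHg

n(KClO3) = 24.7 / 122.55 = 0.2016 mol
n(gas produced) = (3/2) × 0.2016 = 0.3024 mol
P = nRT/V = 0.3024 × 62.36 × 1030 / 307 = 63.27 mmHg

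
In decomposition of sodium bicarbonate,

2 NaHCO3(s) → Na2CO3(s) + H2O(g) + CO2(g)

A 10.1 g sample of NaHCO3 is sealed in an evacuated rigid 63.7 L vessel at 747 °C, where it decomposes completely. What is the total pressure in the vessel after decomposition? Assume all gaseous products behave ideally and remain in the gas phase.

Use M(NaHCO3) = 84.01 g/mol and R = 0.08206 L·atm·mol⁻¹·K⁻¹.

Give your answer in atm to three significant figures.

0.158 atm

n(NaHCO3) = 10.1 / 84.01 = 0.1202 mol
n(gas produced) = (2/2) × 0.1202 = 0.1202 mol
P = nRT/V = 0.1202 × 0.08206 × 1020.15 / 63.7 = 0.1580 atm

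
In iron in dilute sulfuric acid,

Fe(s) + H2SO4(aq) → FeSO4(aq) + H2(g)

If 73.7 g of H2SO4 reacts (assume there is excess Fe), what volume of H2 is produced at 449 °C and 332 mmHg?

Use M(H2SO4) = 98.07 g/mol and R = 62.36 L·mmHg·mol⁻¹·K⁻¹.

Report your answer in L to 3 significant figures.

102 L

n(H2SO4) = 73.70 / 98.07 = 0.7515 mol
n(H2) = (1/1) × 0.7515 = 0.7515 mol
V = nRT/P = 0.7515 × 62.36 × 722.15 / 332 = 101.9 L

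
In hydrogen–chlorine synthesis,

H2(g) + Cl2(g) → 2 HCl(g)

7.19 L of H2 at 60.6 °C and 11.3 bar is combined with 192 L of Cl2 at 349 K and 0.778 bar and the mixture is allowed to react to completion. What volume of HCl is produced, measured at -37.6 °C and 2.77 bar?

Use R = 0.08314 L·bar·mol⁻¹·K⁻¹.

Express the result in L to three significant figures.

n(H2) = PV/RT = (11.3 × 7.19) / (0.08314 × 333.75) = 2.928 mol
n(Cl2) = PV/RT = (0.778 × 192) / (0.08314 × 349) = 5.148 mol
For 2.928 mol H2, stoichiometry requires (1/1) × 2.928 = 2.928 mol Cl2; 5.148 mol is available, so H2 is limiting.
n(HCl) = (2/1) × 2.928 = 5.856 mol
V(HCl) = nRT/P = 5.856 × 0.08314 × 235.55 / 2.77 = 41.40 L

41.4 L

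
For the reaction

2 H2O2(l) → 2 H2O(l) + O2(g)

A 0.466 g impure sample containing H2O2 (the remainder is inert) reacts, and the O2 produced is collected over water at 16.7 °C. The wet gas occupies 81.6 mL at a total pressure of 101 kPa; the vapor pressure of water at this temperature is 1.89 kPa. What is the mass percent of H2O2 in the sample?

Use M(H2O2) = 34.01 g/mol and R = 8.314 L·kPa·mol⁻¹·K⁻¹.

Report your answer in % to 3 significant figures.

49.0 %

P(O2) = 101 − 1.89 = 99.11 kPa
n(O2) = PV/RT = (99.11 × 0.08160) / (8.314 × 289.85) = 0.003356 mol
n(H2O2) = (2/1) × 0.003356 = 0.006712 mol
m(H2O2) = 0.006712 × 34.01 = 0.2283 g
%H2O2 = 0.2283 / 0.466 × 100 = 48.99%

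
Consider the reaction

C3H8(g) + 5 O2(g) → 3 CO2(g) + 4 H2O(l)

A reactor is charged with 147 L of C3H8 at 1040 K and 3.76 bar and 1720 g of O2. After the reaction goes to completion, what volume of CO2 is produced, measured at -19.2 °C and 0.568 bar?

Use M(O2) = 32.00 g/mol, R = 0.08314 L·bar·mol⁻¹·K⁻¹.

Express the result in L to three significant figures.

713 L

n(C3H8) = PV/RT = (3.76 × 147) / (0.08314 × 1040) = 6.392 mol
n(O2) = 1720 / 32.00 = 53.75 mol
For 6.392 mol C3H8, stoichiometry requires (5/1) × 6.392 = 31.96 mol O2; 53.75 mol is available, so C3H8 is limiting.
n(CO2) = (3/1) × 6.392 = 19.18 mol
V(CO2) = nRT/P = 19.18 × 0.08314 × 253.95 / 0.568 = 712.9 L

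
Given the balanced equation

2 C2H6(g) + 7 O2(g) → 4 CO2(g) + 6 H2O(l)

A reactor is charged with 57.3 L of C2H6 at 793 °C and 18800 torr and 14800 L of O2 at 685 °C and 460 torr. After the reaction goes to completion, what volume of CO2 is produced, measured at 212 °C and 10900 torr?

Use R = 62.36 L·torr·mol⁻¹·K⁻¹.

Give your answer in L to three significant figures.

n(C2H6) = PV/RT = (18800 × 57.3) / (62.36 × 1066.15) = 16.20 mol
n(O2) = PV/RT = (460 × 14800) / (62.36 × 958.15) = 113.9 mol
For 16.20 mol C2H6, stoichiometry requires (7/2) × 16.20 = 56.70 mol O2; 113.9 mol is available, so C2H6 is limiting.
n(CO2) = (4/2) × 16.20 = 32.40 mol
V(CO2) = nRT/P = 32.40 × 62.36 × 485.15 / 10900 = 89.93 L

89.9 L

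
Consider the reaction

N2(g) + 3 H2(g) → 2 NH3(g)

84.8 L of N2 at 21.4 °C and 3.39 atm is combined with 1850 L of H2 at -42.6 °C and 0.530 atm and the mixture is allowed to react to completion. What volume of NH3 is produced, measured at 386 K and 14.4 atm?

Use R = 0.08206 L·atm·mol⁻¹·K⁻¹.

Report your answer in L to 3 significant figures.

n(N2) = PV/RT = (3.39 × 84.8) / (0.08206 × 294.55) = 11.89 mol
n(H2) = PV/RT = (0.530 × 1850) / (0.08206 × 230.55) = 51.83 mol
For 11.89 mol N2, stoichiometry requires (3/1) × 11.89 = 35.67 mol H2; 51.83 mol is available, so N2 is limiting.
n(NH3) = (2/1) × 11.89 = 23.78 mol
V(NH3) = nRT/P = 23.78 × 0.08206 × 386 / 14.4 = 52.31 L

52.3 L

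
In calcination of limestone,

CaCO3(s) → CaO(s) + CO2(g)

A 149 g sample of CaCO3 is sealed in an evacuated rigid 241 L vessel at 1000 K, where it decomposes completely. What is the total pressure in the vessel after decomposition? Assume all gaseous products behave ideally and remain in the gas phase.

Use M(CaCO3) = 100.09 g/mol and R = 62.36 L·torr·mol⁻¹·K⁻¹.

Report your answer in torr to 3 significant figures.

385 torr

n(CaCO3) = 149 / 100.09 = 1.489 mol
n(gas produced) = (1/1) × 1.489 = 1.489 mol
P = nRT/V = 1.489 × 62.36 × 1000 / 241 = 385.3 torr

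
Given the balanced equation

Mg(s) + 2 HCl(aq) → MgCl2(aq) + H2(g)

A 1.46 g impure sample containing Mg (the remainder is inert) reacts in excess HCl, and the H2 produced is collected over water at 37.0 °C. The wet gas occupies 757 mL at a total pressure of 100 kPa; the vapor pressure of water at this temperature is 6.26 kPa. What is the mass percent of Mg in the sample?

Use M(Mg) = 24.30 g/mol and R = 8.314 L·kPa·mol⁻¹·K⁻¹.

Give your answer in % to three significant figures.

P(H2) = 100 − 6.26 = 93.74 kPa
n(H2) = PV/RT = (93.74 × 0.7570) / (8.314 × 310.15) = 0.02752 mol
n(Mg) = (1/1) × 0.02752 = 0.02752 mol
m(Mg) = 0.02752 × 24.30 = 0.6687 g
%Mg = 0.6687 / 1.46 × 100 = 45.80%

45.8 %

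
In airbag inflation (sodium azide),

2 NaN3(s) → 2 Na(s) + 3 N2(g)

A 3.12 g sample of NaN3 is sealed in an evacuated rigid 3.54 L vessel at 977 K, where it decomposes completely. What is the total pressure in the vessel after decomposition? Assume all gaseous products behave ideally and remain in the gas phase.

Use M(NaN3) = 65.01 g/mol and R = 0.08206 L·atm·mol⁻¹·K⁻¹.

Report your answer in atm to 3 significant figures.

n(NaN3) = 3.12 / 65.01 = 0.04799 mol
n(gas produced) = (3/2) × 0.04799 = 0.07198 mol
P = nRT/V = 0.07198 × 0.08206 × 977 / 3.54 = 1.630 atm

1.63 atm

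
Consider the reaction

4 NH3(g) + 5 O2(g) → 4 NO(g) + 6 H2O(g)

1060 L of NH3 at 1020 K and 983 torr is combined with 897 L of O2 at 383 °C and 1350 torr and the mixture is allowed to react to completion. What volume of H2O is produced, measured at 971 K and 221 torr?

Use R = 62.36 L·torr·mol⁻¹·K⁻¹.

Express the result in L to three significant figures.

6730 L

n(NH3) = PV/RT = (983 × 1060) / (62.36 × 1020) = 16.38 mol
n(O2) = PV/RT = (1350 × 897) / (62.36 × 656.15) = 29.59 mol
For 16.38 mol NH3, stoichiometry requires (5/4) × 16.38 = 20.47 mol O2; 29.59 mol is available, so NH3 is limiting.
n(H2O) = (6/4) × 16.38 = 24.57 mol
V(H2O) = nRT/P = 24.57 × 62.36 × 971 / 221 = 6732 L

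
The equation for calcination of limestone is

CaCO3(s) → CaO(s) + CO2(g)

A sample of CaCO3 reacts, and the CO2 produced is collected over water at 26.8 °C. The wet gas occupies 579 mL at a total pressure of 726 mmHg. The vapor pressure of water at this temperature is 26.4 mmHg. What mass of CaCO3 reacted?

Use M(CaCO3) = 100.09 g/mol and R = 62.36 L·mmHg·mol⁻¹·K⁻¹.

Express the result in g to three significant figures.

P(CO2) = 726 − 26.4 = 699.6 mmHg
n(CO2) = PV/RT = (699.6 × 0.5790) / (62.36 × 299.95) = 0.02166 mol
n(CaCO3) = (1/1) × 0.02166 = 0.02166 mol
m(CaCO3) = 0.02166 × 100.09 = 2.168 g

2.17 g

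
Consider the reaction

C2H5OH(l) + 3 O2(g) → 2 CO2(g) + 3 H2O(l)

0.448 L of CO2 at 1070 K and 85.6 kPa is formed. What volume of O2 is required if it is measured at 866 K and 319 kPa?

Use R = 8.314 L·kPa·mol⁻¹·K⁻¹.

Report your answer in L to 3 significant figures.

n(CO2) = PV/RT = (85.6 × 0.448) / (8.314 × 1070) = 0.004311 mol
n(O2) = (3/2) × 0.004311 = 0.006467 mol
V = nRT/P = 0.006467 × 8.314 × 866 / 319 = 0.1460 L

0.146 L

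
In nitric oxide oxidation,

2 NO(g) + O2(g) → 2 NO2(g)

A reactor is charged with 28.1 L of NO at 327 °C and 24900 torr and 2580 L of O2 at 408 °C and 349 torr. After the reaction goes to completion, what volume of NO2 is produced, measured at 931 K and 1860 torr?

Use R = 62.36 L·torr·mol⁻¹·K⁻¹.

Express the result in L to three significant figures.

584 L

n(NO) = PV/RT = (24900 × 28.1) / (62.36 × 600.15) = 18.70 mol
n(O2) = PV/RT = (349 × 2580) / (62.36 × 681.15) = 21.20 mol
For 18.70 mol NO, stoichiometry requires (1/2) × 18.70 = 9.350 mol O2; 21.20 mol is available, so NO is limiting.
n(NO2) = (2/2) × 18.70 = 18.70 mol
V(NO2) = nRT/P = 18.70 × 62.36 × 931 / 1860 = 583.7 L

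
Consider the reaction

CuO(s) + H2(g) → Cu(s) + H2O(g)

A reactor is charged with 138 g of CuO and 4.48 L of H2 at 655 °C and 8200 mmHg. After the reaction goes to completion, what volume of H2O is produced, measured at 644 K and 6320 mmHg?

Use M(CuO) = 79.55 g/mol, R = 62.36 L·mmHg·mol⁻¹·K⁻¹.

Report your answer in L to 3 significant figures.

4.03 L

n(CuO) = 138 / 79.55 = 1.735 mol
n(H2) = PV/RT = (8200 × 4.48) / (62.36 × 928.15) = 0.6347 mol
For 1.735 mol CuO, stoichiometry requires (1/1) × 1.735 = 1.735 mol H2; 0.6347 mol is available, so H2 is limiting.
n(H2O) = (1/1) × 0.6347 = 0.6347 mol
V(H2O) = nRT/P = 0.6347 × 62.36 × 644 / 6320 = 4.033 L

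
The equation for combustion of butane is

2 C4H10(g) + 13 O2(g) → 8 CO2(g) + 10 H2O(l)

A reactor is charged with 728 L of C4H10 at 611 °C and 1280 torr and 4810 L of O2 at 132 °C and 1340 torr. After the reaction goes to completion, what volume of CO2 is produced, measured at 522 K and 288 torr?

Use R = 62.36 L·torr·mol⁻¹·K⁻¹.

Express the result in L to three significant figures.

7640 L

n(C4H10) = PV/RT = (1280 × 728) / (62.36 × 884.15) = 16.90 mol
n(O2) = PV/RT = (1340 × 4810) / (62.36 × 405.15) = 255.1 mol
For 16.90 mol C4H10, stoichiometry requires (13/2) × 16.90 = 109.8 mol O2; 255.1 mol is available, so C4H10 is limiting.
n(CO2) = (8/2) × 16.90 = 67.60 mol
V(CO2) = nRT/P = 67.60 × 62.36 × 522 / 288 = 7641 L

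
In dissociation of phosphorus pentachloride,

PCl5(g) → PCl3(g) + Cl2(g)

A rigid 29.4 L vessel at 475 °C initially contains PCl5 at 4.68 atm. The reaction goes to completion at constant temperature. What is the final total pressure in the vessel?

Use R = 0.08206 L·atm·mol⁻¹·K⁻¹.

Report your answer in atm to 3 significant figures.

At constant T and V, P ∝ n(gas): 1 mol gas → 2 mol gas.
P_final = (2/1) × 4.68 = 9.360 atm

9.36 atm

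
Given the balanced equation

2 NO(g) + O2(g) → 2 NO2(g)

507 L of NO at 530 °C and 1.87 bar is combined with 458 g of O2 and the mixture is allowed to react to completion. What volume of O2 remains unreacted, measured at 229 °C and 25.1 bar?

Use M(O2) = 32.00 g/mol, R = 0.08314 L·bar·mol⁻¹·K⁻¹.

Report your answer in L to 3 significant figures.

12.0 L

n(NO) = PV/RT = (1.87 × 507) / (0.08314 × 803.15) = 14.20 mol
n(O2) = 458 / 32.00 = 14.31 mol
For 14.20 mol NO, stoichiometry requires (1/2) × 14.20 = 7.100 mol O2; 14.31 mol is available, so NO is limiting.
n(O2) consumed = (1/2) × 14.20 = 7.100 mol; remaining = 14.31 − 7.100 = 7.210 mol
V(O2) = nRT/P = 7.210 × 0.08314 × 502.15 / 25.1 = 11.99 L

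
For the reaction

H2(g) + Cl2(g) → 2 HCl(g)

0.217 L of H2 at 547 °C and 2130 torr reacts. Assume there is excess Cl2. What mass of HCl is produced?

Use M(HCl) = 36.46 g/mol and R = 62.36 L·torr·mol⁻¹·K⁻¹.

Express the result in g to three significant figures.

0.659 g

n(H2) = PV/RT = (2130 × 0.217) / (62.36 × 820.15) = 0.009037 mol
n(HCl) = (2/1) × 0.009037 = 0.01807 mol
m(HCl) = 0.01807 × 36.46 = 0.6588 g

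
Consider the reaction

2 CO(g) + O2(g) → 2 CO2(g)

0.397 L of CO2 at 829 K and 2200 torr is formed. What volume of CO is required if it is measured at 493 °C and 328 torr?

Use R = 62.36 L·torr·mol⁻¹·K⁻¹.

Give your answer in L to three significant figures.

n(CO2) = PV/RT = (2200 × 0.397) / (62.36 × 829) = 0.01689 mol
n(CO) = (2/2) × 0.01689 = 0.01689 mol
V = nRT/P = 0.01689 × 62.36 × 766.15 / 328 = 2.460 L

2.46 L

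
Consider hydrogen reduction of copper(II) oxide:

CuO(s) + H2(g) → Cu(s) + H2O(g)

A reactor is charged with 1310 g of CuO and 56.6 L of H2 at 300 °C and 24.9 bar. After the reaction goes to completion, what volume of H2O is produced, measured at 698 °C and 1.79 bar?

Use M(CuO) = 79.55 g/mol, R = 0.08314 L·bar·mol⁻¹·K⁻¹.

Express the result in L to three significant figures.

743 L

n(CuO) = 1310 / 79.55 = 16.47 mol
n(H2) = PV/RT = (24.9 × 56.6) / (0.08314 × 573.15) = 29.58 mol
For 16.47 mol CuO, stoichiometry requires (1/1) × 16.47 = 16.47 mol H2; 29.58 mol is available, so CuO is limiting.
n(H2O) = (1/1) × 16.47 = 16.47 mol
V(H2O) = nRT/P = 16.47 × 0.08314 × 971.15 / 1.79 = 742.9 L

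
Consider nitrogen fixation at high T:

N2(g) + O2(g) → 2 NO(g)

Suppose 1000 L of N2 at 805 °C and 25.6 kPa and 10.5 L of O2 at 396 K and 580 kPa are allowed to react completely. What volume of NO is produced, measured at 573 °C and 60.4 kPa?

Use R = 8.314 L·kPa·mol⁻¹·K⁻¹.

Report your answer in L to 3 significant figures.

n(N2) = PV/RT = (25.6 × 1000) / (8.314 × 1078.15) = 2.856 mol
n(O2) = PV/RT = (580 × 10.5) / (8.314 × 396) = 1.850 mol
For 2.856 mol N2, stoichiometry requires (1/1) × 2.856 = 2.856 mol O2; 1.850 mol is available, so O2 is limiting.
n(NO) = (2/1) × 1.850 = 3.700 mol
V(NO) = nRT/P = 3.700 × 8.314 × 846.15 / 60.4 = 430.9 L

431 L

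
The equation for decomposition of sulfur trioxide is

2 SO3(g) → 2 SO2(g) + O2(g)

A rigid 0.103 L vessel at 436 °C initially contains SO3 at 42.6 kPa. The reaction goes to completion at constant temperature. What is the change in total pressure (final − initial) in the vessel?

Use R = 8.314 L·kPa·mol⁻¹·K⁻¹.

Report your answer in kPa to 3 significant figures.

At constant T and V, P ∝ n(gas): 2 mol gas → 3 mol gas.
P_final = (3/2) × 42.6 = 63.90 kPa; ΔP = 63.90 − 42.6 = 21.30 kPa

21.3 kPa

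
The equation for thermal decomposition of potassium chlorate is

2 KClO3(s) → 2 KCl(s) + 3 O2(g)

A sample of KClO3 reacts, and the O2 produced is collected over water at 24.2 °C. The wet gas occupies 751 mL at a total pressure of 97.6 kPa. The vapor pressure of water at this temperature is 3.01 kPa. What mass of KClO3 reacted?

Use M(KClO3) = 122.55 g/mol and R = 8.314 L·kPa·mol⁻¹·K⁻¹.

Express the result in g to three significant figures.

P(O2) = 97.6 − 3.01 = 94.59 kPa
n(O2) = PV/RT = (94.59 × 0.7510) / (8.314 × 297.35) = 0.02873 mol
n(KClO3) = (2/3) × 0.02873 = 0.01915 mol
m(KClO3) = 0.01915 × 122.55 = 2.347 g

2.35 g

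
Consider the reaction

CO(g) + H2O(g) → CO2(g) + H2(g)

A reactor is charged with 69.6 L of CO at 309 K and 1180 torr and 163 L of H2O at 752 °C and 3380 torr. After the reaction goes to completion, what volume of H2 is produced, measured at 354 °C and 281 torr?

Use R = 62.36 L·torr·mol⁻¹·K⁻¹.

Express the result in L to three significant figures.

593 L

n(CO) = PV/RT = (1180 × 69.6) / (62.36 × 309) = 4.262 mol
n(H2O) = PV/RT = (3380 × 163) / (62.36 × 1025.15) = 8.618 mol
For 4.262 mol CO, stoichiometry requires (1/1) × 4.262 = 4.262 mol H2O; 8.618 mol is available, so CO is limiting.
n(H2) = (1/1) × 4.262 = 4.262 mol
V(H2) = nRT/P = 4.262 × 62.36 × 627.15 / 281 = 593.2 L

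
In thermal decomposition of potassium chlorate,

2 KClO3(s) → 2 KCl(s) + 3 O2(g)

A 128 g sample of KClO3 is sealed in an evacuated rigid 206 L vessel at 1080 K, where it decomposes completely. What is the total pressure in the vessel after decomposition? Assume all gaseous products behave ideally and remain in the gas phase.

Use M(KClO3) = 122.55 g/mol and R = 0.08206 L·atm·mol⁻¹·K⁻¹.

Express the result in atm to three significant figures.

0.674 atm

n(KClO3) = 128 / 122.55 = 1.044 mol
n(gas produced) = (3/2) × 1.044 = 1.566 mol
P = nRT/V = 1.566 × 0.08206 × 1080 / 206 = 0.6737 atm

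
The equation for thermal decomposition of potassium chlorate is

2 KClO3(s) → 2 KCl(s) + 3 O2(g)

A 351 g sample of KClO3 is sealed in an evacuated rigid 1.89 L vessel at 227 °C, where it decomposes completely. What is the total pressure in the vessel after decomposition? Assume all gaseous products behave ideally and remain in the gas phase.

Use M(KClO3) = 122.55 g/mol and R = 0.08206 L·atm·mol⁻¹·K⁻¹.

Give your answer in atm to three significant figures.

93.3 atm

n(KClO3) = 351 / 122.55 = 2.864 mol
n(gas produced) = (3/2) × 2.864 = 4.296 mol
P = nRT/V = 4.296 × 0.08206 × 500.15 / 1.89 = 93.29 atm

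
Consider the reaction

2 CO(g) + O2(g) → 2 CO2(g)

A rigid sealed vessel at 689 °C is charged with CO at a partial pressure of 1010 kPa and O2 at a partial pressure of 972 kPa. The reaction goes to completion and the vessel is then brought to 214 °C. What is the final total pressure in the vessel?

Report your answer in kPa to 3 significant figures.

Because the vessel is rigid and T is held at 689 °C, work the stoichiometry in partial pressures (P_i = n_iRT/V).
P(O2) required for 1010 kPa of CO = (1/2) × 1010 = 505.0 kPa; available 972 kPa, so CO is limiting.
P(O2) remaining = 972 − (1/2) × 1010 = 467.0 kPa
P(gaseous products) = (2)/2 × 1010 = 1010 kPa
P_total at 689 °C = 467.0 + 1010 = 1477 kPa
Scaling to 214 °C: P = 1477 × 487.15/962.15 = 747.8 kPa

748 kPa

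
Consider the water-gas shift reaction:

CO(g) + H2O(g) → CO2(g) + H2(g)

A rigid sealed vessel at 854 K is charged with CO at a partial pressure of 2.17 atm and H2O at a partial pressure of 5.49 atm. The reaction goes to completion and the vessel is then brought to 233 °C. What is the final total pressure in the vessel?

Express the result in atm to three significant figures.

With V and T fixed, P_i ∝ n_i, so the mole ratios apply directly to partial pressures at 854 K.
P(H2O) required for 2.17 atm of CO = (1/1) × 2.17 = 2.170 atm; available 5.49 atm, so CO is limiting.
P(H2O) remaining = 5.49 − (1/1) × 2.17 = 3.320 atm
P(gaseous products) = (1+1)/1 × 2.17 = 4.340 atm
P_total at 854 K = 3.320 + 4.340 = 7.660 atm
Scaling to 233 °C: P = 7.660 × 506.15/854 = 4.540 atm

4.54 atm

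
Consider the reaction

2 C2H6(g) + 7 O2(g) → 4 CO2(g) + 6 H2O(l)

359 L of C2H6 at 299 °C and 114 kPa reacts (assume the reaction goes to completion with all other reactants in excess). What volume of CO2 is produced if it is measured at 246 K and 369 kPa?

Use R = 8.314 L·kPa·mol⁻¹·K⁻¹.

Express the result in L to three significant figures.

n(C2H6) = PV/RT = (114 × 359) / (8.314 × 572.15) = 8.604 mol
n(CO2) = (4/2) × 8.604 = 17.21 mol
V = nRT/P = 17.21 × 8.314 × 246 / 369 = 95.39 L

95.4 L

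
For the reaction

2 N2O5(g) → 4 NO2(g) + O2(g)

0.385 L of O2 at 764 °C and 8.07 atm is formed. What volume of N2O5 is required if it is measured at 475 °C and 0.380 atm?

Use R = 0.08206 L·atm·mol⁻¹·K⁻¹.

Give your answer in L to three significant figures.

n(O2) = PV/RT = (8.07 × 0.385) / (0.08206 × 1037.15) = 0.03651 mol
n(N2O5) = (2/1) × 0.03651 = 0.07302 mol
V = nRT/P = 0.07302 × 0.08206 × 748.15 / 0.380 = 11.80 L

11.8 L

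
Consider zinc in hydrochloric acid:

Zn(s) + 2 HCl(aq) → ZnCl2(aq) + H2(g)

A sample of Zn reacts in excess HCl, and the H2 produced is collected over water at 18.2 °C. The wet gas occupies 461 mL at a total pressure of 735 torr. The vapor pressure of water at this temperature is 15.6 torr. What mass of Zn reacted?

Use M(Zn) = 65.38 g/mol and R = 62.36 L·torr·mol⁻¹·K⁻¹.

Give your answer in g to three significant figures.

1.19 g

P(H2) = 735 − 15.6 = 719.4 torr
n(H2) = PV/RT = (719.4 × 0.4610) / (62.36 × 291.35) = 0.01825 mol
n(Zn) = (1/1) × 0.01825 = 0.01825 mol
m(Zn) = 0.01825 × 65.38 = 1.193 g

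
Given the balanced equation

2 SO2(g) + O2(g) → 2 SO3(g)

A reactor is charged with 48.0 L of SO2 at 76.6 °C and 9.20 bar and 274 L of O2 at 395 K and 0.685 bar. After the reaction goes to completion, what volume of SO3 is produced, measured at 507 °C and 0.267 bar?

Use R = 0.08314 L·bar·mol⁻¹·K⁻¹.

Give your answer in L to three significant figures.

2780 L

n(SO2) = PV/RT = (9.20 × 48.0) / (0.08314 × 349.75) = 15.19 mol
n(O2) = PV/RT = (0.685 × 274) / (0.08314 × 395) = 5.715 mol
For 15.19 mol SO2, stoichiometry requires (1/2) × 15.19 = 7.595 mol O2; 5.715 mol is available, so O2 is limiting.
n(SO3) = (2/1) × 5.715 = 11.43 mol
V(SO3) = nRT/P = 11.43 × 0.08314 × 780.15 / 0.267 = 2777 L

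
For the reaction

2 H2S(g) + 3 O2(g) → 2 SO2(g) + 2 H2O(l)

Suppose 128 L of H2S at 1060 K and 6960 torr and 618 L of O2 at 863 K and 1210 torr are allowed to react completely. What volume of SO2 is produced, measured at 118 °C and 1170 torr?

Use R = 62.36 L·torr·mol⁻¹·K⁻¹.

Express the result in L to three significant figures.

n(H2S) = PV/RT = (6960 × 128) / (62.36 × 1060) = 13.48 mol
n(O2) = PV/RT = (1210 × 618) / (62.36 × 863) = 13.89 mol
For 13.48 mol H2S, stoichiometry requires (3/2) × 13.48 = 20.22 mol O2; 13.89 mol is available, so O2 is limiting.
n(SO2) = (2/3) × 13.89 = 9.260 mol
V(SO2) = nRT/P = 9.260 × 62.36 × 391.15 / 1170 = 193.1 L

193 L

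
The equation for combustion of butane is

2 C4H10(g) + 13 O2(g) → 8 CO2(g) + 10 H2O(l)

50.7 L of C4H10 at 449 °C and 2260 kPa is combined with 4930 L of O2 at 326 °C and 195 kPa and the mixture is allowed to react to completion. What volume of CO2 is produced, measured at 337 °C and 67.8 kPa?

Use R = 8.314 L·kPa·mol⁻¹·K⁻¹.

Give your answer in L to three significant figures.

5710 L

n(C4H10) = PV/RT = (2260 × 50.7) / (8.314 × 722.15) = 19.08 mol
n(O2) = PV/RT = (195 × 4930) / (8.314 × 599.15) = 193.0 mol
For 19.08 mol C4H10, stoichiometry requires (13/2) × 19.08 = 124.0 mol O2; 193.0 mol is available, so C4H10 is limiting.
n(CO2) = (8/2) × 19.08 = 76.32 mol
V(CO2) = nRT/P = 76.32 × 8.314 × 610.15 / 67.8 = 5710 L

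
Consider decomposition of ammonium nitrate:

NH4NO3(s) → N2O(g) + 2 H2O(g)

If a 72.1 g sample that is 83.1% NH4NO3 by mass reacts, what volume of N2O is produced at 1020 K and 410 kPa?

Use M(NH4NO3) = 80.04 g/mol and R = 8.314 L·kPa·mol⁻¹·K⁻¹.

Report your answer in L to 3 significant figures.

mass of NH4NO3 = 72.1 × 83.1/100 = 59.92 g
n(NH4NO3) = 59.92 / 80.04 = 0.7486 mol
n(N2O) = (1/1) × 0.7486 = 0.7486 mol
V = nRT/P = 0.7486 × 8.314 × 1020 / 410 = 15.48 L

15.5 L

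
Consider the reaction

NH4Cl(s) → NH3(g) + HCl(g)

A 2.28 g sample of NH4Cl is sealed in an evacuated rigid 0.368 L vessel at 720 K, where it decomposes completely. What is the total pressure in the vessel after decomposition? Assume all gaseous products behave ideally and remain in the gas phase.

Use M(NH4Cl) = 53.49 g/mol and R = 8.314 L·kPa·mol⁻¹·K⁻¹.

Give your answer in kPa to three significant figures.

1390 kPa

n(NH4Cl) = 2.28 / 53.49 = 0.04262 mol
n(gas produced) = (2/1) × 0.04262 = 0.08524 mol
P = nRT/V = 0.08524 × 8.314 × 720 / 0.368 = 1387 kPa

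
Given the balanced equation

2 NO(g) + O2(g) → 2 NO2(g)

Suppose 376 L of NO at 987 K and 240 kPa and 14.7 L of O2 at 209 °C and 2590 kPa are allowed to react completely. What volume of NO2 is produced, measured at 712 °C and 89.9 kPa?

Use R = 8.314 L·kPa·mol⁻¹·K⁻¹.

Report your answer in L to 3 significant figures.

n(NO) = PV/RT = (240 × 376) / (8.314 × 987) = 11.00 mol
n(O2) = PV/RT = (2590 × 14.7) / (8.314 × 482.15) = 9.498 mol
For 11.00 mol NO, stoichiometry requires (1/2) × 11.00 = 5.500 mol O2; 9.498 mol is available, so NO is limiting.
n(NO2) = (2/2) × 11.00 = 11.00 mol
V(NO2) = nRT/P = 11.00 × 8.314 × 985.15 / 89.9 = 1002 L

1000 L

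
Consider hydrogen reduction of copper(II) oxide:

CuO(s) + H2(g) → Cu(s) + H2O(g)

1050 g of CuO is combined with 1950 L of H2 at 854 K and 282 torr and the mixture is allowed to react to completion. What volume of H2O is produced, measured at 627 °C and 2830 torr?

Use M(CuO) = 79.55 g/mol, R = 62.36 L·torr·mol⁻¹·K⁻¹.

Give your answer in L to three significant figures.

n(CuO) = 1050 / 79.55 = 13.20 mol
n(H2) = PV/RT = (282 × 1950) / (62.36 × 854) = 10.33 mol
For 13.20 mol CuO, stoichiometry requires (1/1) × 13.20 = 13.20 mol H2; 10.33 mol is available, so H2 is limiting.
n(H2O) = (1/1) × 10.33 = 10.33 mol
V(H2O) = nRT/P = 10.33 × 62.36 × 900.15 / 2830 = 204.9 L

205 L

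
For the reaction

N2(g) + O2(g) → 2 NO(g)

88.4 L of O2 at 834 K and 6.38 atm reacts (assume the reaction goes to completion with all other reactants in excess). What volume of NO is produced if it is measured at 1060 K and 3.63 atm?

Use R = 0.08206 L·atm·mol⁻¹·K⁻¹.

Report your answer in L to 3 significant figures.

395 L

n(O2) = PV/RT = (6.38 × 88.4) / (0.08206 × 834) = 8.241 mol
n(NO) = (2/1) × 8.241 = 16.48 mol
V = nRT/P = 16.48 × 0.08206 × 1060 / 3.63 = 394.9 L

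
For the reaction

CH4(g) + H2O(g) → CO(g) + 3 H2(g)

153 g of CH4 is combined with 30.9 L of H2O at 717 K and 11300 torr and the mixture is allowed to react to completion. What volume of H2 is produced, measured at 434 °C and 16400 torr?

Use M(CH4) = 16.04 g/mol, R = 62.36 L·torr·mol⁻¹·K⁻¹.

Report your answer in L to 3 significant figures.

63.0 L

n(CH4) = 153 / 16.04 = 9.539 mol
n(H2O) = PV/RT = (11300 × 30.9) / (62.36 × 717) = 7.809 mol
For 9.539 mol CH4, stoichiometry requires (1/1) × 9.539 = 9.539 mol H2O; 7.809 mol is available, so H2O is limiting.
n(H2) = (3/1) × 7.809 = 23.43 mol
V(H2) = nRT/P = 23.43 × 62.36 × 707.15 / 16400 = 63.00 L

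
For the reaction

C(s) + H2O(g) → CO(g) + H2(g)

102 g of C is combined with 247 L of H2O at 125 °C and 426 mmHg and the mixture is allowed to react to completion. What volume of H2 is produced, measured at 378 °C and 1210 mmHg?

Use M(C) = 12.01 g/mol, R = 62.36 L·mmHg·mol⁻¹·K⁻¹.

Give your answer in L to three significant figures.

n(C) = 102 / 12.01 = 8.493 mol
n(H2O) = PV/RT = (426 × 247) / (62.36 × 398.15) = 4.238 mol
For 8.493 mol C, stoichiometry requires (1/1) × 8.493 = 8.493 mol H2O; 4.238 mol is available, so H2O is limiting.
n(H2) = (1/1) × 4.238 = 4.238 mol
V(H2) = nRT/P = 4.238 × 62.36 × 651.15 / 1210 = 142.2 L

142 L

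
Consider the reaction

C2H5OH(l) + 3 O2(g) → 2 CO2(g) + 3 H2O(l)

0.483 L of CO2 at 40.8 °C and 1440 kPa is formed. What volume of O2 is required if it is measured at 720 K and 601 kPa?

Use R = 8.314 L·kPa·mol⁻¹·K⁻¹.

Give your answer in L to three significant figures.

3.98 L

n(CO2) = PV/RT = (1440 × 0.483) / (8.314 × 313.95) = 0.2665 mol
n(O2) = (3/2) × 0.2665 = 0.3998 mol
V = nRT/P = 0.3998 × 8.314 × 720 / 601 = 3.982 L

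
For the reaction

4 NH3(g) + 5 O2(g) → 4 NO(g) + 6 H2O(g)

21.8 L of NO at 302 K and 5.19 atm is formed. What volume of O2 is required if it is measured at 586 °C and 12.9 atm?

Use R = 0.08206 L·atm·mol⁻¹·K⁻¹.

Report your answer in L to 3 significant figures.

31.2 L

n(NO) = PV/RT = (5.19 × 21.8) / (0.08206 × 302) = 4.565 mol
n(O2) = (5/4) × 4.565 = 5.706 mol
V = nRT/P = 5.706 × 0.08206 × 859.15 / 12.9 = 31.18 L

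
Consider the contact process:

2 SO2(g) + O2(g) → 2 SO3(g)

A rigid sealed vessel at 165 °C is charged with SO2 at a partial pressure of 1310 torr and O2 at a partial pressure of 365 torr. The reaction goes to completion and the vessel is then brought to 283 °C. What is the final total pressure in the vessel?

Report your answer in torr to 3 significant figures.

With V and T fixed, P_i ∝ n_i, so the mole ratios apply directly to partial pressures at 165 °C.
P(O2) required for 1310 torr of SO2 = (1/2) × 1310 = 655.0 torr; available 365 torr, so O2 is limiting.
P(SO2) remaining = 1310 − (2/1) × 365 = 580.0 torr
P(gaseous products) = (2)/1 × 365 = 730.0 torr
P_total at 165 °C = 580.0 + 730.0 = 1310 torr
Scaling to 283 °C: P = 1310 × 556.15/438.15 = 1663 torr

1660 torr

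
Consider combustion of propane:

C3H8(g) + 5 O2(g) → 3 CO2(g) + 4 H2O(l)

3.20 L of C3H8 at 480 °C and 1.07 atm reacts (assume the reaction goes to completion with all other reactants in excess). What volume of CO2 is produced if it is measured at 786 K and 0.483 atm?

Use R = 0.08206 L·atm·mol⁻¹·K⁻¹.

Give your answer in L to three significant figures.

n(C3H8) = PV/RT = (1.07 × 3.20) / (0.08206 × 753.15) = 0.05540 mol
n(CO2) = (3/1) × 0.05540 = 0.1662 mol
V = nRT/P = 0.1662 × 0.08206 × 786 / 0.483 = 22.19 L

22.2 L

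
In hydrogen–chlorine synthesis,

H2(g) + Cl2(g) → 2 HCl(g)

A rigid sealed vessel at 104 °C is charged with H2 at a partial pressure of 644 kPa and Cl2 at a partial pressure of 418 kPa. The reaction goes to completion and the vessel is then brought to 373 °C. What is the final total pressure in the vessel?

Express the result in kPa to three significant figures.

1820 kPa

With V and T fixed, P_i ∝ n_i, so the mole ratios apply directly to partial pressures at 104 °C.
P(Cl2) required for 644 kPa of H2 = (1/1) × 644 = 644.0 kPa; available 418 kPa, so Cl2 is limiting.
P(H2) remaining = 644 − (1/1) × 418 = 226.0 kPa
P(gaseous products) = (2)/1 × 418 = 836.0 kPa
P_total at 104 °C = 226.0 + 836.0 = 1062 kPa
Scaling to 373 °C: P = 1062 × 646.15/377.15 = 1819 kPa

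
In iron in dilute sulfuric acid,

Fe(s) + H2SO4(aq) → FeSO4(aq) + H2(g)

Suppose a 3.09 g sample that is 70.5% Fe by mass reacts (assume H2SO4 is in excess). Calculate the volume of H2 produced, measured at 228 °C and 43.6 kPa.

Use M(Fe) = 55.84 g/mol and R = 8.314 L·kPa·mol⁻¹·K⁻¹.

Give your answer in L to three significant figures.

mass of Fe = 3.09 × 70.5/100 = 2.178 g
n(Fe) = 2.178 / 55.84 = 0.03900 mol
n(H2) = (1/1) × 0.03900 = 0.03900 mol
V = nRT/P = 0.03900 × 8.314 × 501.15 / 43.6 = 3.727 L

3.73 L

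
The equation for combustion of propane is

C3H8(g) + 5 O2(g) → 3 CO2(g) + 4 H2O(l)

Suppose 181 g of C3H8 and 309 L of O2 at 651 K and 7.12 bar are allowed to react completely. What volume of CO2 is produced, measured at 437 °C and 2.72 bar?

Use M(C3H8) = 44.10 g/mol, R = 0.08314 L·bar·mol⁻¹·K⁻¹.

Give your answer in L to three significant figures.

n(C3H8) = 181 / 44.10 = 4.104 mol
n(O2) = PV/RT = (7.12 × 309) / (0.08314 × 651) = 40.65 mol
For 4.104 mol C3H8, stoichiometry requires (5/1) × 4.104 = 20.52 mol O2; 40.65 mol is available, so C3H8 is limiting.
n(CO2) = (3/1) × 4.104 = 12.31 mol
V(CO2) = nRT/P = 12.31 × 0.08314 × 710.15 / 2.72 = 267.2 L

267 L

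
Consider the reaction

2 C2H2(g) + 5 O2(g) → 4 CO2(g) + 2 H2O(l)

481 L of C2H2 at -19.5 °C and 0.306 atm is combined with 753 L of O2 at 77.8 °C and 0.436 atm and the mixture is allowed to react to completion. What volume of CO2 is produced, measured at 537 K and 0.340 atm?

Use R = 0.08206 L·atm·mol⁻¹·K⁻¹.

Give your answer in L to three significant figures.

1180 L

n(C2H2) = PV/RT = (0.306 × 481) / (0.08206 × 253.65) = 7.071 mol
n(O2) = PV/RT = (0.436 × 753) / (0.08206 × 350.95) = 11.40 mol
For 7.071 mol C2H2, stoichiometry requires (5/2) × 7.071 = 17.68 mol O2; 11.40 mol is available, so O2 is limiting.
n(CO2) = (4/5) × 11.40 = 9.120 mol
V(CO2) = nRT/P = 9.120 × 0.08206 × 537 / 0.340 = 1182 L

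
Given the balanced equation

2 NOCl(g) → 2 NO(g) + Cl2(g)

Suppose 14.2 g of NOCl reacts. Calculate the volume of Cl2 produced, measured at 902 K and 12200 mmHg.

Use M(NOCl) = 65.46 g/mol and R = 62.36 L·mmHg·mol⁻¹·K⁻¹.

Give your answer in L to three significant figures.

0.500 L

n(NOCl) = 14.20 / 65.46 = 0.2169 mol
n(Cl2) = (1/2) × 0.2169 = 0.1085 mol
V = nRT/P = 0.1085 × 62.36 × 902 / 12200 = 0.5002 L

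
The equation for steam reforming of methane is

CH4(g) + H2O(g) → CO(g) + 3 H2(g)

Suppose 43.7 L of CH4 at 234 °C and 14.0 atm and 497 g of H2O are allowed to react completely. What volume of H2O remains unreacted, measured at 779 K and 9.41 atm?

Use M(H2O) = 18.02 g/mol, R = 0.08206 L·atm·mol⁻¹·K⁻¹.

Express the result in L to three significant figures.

n(CH4) = PV/RT = (14.0 × 43.7) / (0.08206 × 507.15) = 14.70 mol
n(H2O) = 497 / 18.02 = 27.58 mol
For 14.70 mol CH4, stoichiometry requires (1/1) × 14.70 = 14.70 mol H2O; 27.58 mol is available, so CH4 is limiting.
n(H2O) consumed = (1/1) × 14.70 = 14.70 mol; remaining = 27.58 − 14.70 = 12.88 mol
V(H2O) = nRT/P = 12.88 × 0.08206 × 779 / 9.41 = 87.50 L

87.5 L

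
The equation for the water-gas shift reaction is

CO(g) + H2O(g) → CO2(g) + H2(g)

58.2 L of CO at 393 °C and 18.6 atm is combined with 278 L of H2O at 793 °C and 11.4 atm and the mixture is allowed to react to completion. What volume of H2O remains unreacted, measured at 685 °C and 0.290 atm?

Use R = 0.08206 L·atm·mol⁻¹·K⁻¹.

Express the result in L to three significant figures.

n(CO) = PV/RT = (18.6 × 58.2) / (0.08206 × 666.15) = 19.80 mol
n(H2O) = PV/RT = (11.4 × 278) / (0.08206 × 1066.15) = 36.22 mol
For 19.80 mol CO, stoichiometry requires (1/1) × 19.80 = 19.80 mol H2O; 36.22 mol is available, so CO is limiting.
n(H2O) consumed = (1/1) × 19.80 = 19.80 mol; remaining = 36.22 − 19.80 = 16.42 mol
V(H2O) = nRT/P = 16.42 × 0.08206 × 958.15 / 0.290 = 4452 L

4450 L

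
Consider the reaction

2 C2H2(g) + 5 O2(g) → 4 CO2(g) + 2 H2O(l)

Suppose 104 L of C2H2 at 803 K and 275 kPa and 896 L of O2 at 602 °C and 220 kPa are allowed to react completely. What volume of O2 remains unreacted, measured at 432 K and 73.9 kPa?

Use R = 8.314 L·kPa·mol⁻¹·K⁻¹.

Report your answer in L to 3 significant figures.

n(C2H2) = PV/RT = (275 × 104) / (8.314 × 803) = 4.284 mol
n(O2) = PV/RT = (220 × 896) / (8.314 × 875.15) = 27.09 mol
For 4.284 mol C2H2, stoichiometry requires (5/2) × 4.284 = 10.71 mol O2; 27.09 mol is available, so C2H2 is limiting.
n(O2) consumed = (5/2) × 4.284 = 10.71 mol; remaining = 27.09 − 10.71 = 16.38 mol
V(O2) = nRT/P = 16.38 × 8.314 × 432 / 73.9 = 796.1 L

796 L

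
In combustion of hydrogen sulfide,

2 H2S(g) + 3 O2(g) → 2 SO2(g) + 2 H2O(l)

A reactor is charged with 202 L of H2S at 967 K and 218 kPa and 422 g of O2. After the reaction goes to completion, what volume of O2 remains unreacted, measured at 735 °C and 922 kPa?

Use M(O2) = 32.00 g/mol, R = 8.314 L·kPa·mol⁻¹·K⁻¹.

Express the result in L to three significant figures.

45.2 L

n(H2S) = PV/RT = (218 × 202) / (8.314 × 967) = 5.477 mol
n(O2) = 422 / 32.00 = 13.19 mol
For 5.477 mol H2S, stoichiometry requires (3/2) × 5.477 = 8.216 mol O2; 13.19 mol is available, so H2S is limiting.
n(O2) consumed = (3/2) × 5.477 = 8.216 mol; remaining = 13.19 − 8.216 = 4.974 mol
V(O2) = nRT/P = 4.974 × 8.314 × 1008.15 / 922 = 45.22 L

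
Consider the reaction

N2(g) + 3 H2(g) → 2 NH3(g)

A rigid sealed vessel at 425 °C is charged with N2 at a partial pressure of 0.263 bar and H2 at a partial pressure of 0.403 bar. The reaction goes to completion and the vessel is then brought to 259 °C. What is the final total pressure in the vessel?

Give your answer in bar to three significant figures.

At constant V, partial pressures at 425 °C are proportional to moles, so apply stoichiometry directly to pressures.
P(H2) required for 0.263 bar of N2 = (3/1) × 0.263 = 0.7890 bar; available 0.403 bar, so H2 is limiting.
P(N2) remaining = 0.263 − (1/3) × 0.403 = 0.1287 bar
P(gaseous products) = (2)/3 × 0.403 = 0.2687 bar
P_total at 425 °C = 0.1287 + 0.2687 = 0.3974 bar
Scaling to 259 °C: P = 0.3974 × 532.15/698.15 = 0.3029 bar

0.303 bar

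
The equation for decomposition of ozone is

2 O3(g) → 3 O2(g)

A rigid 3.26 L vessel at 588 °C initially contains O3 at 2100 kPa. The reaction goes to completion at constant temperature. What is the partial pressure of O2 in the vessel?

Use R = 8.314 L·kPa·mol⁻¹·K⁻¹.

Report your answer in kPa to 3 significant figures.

n(O3)₀ = PV/RT = (2100 × 3.26) / (8.314 × 861.15) = 0.9562 mol
n(O2) = (3/2) × 0.9562 = 1.434 mol
P(O2) = nRT/V = 1.434 × 8.314 × 861.15 / 3.26 = 3149 kPa

3150 kPa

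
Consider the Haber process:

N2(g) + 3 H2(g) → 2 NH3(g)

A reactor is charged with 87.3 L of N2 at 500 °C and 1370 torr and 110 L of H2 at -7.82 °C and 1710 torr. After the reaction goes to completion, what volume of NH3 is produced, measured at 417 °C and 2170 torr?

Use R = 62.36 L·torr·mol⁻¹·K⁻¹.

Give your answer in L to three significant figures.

n(N2) = PV/RT = (1370 × 87.3) / (62.36 × 773.15) = 2.481 mol
n(H2) = PV/RT = (1710 × 110) / (62.36 × 265.33) = 11.37 mol
For 2.481 mol N2, stoichiometry requires (3/1) × 2.481 = 7.443 mol H2; 11.37 mol is available, so N2 is limiting.
n(NH3) = (2/1) × 2.481 = 4.962 mol
V(NH3) = nRT/P = 4.962 × 62.36 × 690.15 / 2170 = 98.41 L

98.4 L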